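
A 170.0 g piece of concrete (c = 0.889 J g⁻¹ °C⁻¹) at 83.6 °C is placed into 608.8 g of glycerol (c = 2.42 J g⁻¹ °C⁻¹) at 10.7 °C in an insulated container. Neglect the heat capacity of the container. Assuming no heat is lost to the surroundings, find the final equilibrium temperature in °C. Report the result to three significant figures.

T_f = 17.5 °C

Heat lost by concrete = heat gained by glycerol.
(170.0)(0.889)(83.6 − T) = (608.8)(2.42)(T − 10.7)
151.13 (83.6 − T) = 1473.296 (T − 10.7)
12634 − 151.13 T = 1473.296 T − 15764
28398 = 1624.426 T
T = 17.48 °C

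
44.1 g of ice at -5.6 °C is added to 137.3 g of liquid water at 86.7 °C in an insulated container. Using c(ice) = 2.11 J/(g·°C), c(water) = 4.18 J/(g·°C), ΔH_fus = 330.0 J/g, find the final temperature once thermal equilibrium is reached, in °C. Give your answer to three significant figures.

T_f = 45.7 °C

Heat to bring ice to 0 °C and melt it: q₁ = 44.1×2.11×5.6 + 44.1×330.0 = 15074 J
Heat the water can supply cooling to 0 °C: 137.3×4.18×86.7 = 49758.3 J > q₁, so all ice melts.
Energy balance: 137.3×4.18×(86.7 − T) = 15074 + 44.1×4.18×(T − 0)
573.914(86.7 − T) = 15074 + 184.338 T
49758.3 − 15074 = 758.252 T
T = 34684.3 / 758.252 = 45.74 °C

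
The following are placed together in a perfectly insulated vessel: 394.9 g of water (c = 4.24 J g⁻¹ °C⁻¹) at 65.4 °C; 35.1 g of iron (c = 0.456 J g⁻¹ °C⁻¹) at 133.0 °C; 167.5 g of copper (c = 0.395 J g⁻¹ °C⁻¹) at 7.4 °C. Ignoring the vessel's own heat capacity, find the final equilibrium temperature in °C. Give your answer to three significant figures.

T_f = 63.8 °C

Σ mᵢcᵢ(T − Tᵢ) = 0  ⇒  T = Σ mᵢcᵢTᵢ / Σ mᵢcᵢ
Σ mᵢcᵢ = 394.9×4.24 + 35.1×0.456 + 167.5×0.395 = 1756.5441
Σ mᵢcᵢTᵢ = 1674.376×65.4 + 16.0056×133.0 + 66.1625×7.4 = 112120
T = 112120 / 1756.5441 = 63.83 °C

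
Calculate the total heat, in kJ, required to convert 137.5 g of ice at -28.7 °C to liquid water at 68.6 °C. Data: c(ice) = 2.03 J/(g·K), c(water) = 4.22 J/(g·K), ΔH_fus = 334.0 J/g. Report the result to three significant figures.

q1 (heat ice -28.7→0.0 °C): 137.5 × 2.03 × 28.7 = 8011 J
q2 (melt at 0 °C): 137.5 × 334.0 = 45925 J
q3 (heat water 0.0→68.6 °C): 137.5 × 4.22 × 68.6 = 39805 J
Total: 8011 + 45925 + 39805 = 93741 J = 93.7 kJ

q = 93.7 kJ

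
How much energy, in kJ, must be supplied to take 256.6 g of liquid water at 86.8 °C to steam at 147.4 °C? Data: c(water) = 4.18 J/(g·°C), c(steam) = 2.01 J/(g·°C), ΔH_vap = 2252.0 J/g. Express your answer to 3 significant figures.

q = 616 kJ

q1 (heat water 86.8→100.0 °C): 256.6 × 4.18 × 13.2 = 14158 J
q2 (vaporize at 100 °C): 256.6 × 2252.0 = 577863 J
q3 (heat steam 100.0→147.4 °C): 256.6 × 2.01 × 47.4 = 24447 J
Total: 14158 + 577863 + 24447 = 616468 J = 616 kJ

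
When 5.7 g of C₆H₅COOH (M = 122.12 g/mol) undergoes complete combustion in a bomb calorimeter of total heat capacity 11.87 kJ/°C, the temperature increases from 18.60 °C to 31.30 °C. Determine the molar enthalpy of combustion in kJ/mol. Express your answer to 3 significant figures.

ΔH = -3230 kJ/mol

ΔT = 31.30 − 18.60 = 12.70 °C
q_cal = C_cal × ΔT = 11.87 × 12.70 = 150.749 kJ
n = 5.7 / 122.12 = 0.04668 mol
q_rxn = −q_cal = -150.749 kJ
ΔH = -150.749 / 0.04668 = -3229 kJ/mol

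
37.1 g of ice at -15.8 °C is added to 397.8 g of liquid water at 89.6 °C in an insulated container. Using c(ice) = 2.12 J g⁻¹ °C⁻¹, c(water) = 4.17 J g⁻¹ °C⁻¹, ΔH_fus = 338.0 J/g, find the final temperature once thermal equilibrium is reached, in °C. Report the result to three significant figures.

T_f = 74.4 °C

Heat to bring ice to 0 °C and melt it: q₁ = 37.1×2.12×15.8 + 37.1×338.0 = 13783 J
Heat the water can supply cooling to 0 °C: 397.8×4.17×89.6 = 148631 J > q₁, so all ice melts.
Energy balance: 397.8×4.17×(89.6 − T) = 13783 + 37.1×4.17×(T − 0)
1658.826(89.6 − T) = 13783 + 154.707 T
148631 − 13783 = 1813.533 T
T = 134848 / 1813.533 = 74.36 °C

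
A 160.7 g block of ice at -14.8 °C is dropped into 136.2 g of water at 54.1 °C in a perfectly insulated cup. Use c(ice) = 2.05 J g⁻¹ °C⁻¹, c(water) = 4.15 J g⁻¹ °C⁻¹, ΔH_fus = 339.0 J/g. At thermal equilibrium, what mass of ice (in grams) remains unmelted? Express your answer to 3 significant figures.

Heat to warm all ice to 0 °C: 160.7×2.05×14.8 = 4875.6 J
Heat released by water cooling to 0 °C: 136.2×4.15×54.1 = 30579 J
30579 J < 4875.6 + 160.7×339.0 = 59352.9 J, so not all ice melts; final T = 0 °C.
Heat left for melting: 30579 − 4875.6 = 25703.4 J
Mass melted = 25703.4 / 339.0 = 75.82 g
Ice remaining = 160.7 − 75.82 = 84.88 g

m_ice remaining = 84.9 g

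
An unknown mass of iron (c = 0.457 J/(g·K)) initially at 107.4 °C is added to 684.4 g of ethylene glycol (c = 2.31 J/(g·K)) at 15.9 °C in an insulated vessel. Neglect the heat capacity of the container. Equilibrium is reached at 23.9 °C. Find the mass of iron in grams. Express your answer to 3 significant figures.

m = 331 g

q_gained = (684.4 × 2.31) × (23.9 − 15.9) = 12648 J
q_lost = m × 0.457 × (107.4 − 23.9) = 38.1595 m
m = 12648 / 38.1595 = 331 g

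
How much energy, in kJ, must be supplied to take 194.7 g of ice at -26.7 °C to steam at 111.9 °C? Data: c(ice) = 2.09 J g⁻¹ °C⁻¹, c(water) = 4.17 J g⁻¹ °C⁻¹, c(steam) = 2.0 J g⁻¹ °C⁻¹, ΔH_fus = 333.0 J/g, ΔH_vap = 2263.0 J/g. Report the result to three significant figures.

q1 (heat ice -26.7→0.0 °C): 194.7 × 2.09 × 26.7 = 10865 J
q2 (melt at 0 °C): 194.7 × 333.0 = 64835 J
q3 (heat water 0.0→100.0 °C): 194.7 × 4.17 × 100.0 = 81190 J
q4 (vaporize at 100 °C): 194.7 × 2263.0 = 440606 J
q5 (heat steam 100.0→111.9 °C): 194.7 × 2.0 × 11.9 = 4634 J
Total: 10865 + 64835 + 81190 + 440606 + 4634 = 602130 J = 602 kJ

q = 602 kJ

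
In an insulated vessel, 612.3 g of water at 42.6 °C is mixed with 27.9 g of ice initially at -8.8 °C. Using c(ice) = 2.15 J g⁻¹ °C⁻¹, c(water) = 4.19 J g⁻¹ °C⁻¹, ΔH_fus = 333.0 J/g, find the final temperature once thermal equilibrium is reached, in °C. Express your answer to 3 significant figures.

Heat to bring ice to 0 °C and melt it: q₁ = 27.9×2.15×8.8 + 27.9×333.0 = 9818.6 J
Heat the water can supply cooling to 0 °C: 612.3×4.19×42.6 = 109292 J > q₁, so all ice melts.
Energy balance: 612.3×4.19×(42.6 − T) = 9818.6 + 27.9×4.19×(T − 0)
2565.537(42.6 − T) = 9818.6 + 116.901 T
109292 − 9818.6 = 2682.438 T
T = 99473.4 / 2682.438 = 37.08 °C

T_f = 37.1 °C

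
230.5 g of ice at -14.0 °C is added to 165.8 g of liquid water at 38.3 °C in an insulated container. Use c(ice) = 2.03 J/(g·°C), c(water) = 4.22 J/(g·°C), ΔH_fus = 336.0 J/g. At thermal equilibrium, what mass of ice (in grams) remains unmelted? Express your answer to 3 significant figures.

Heat to warm all ice to 0 °C: 230.5×2.03×14.0 = 6550.8 J
Heat released by water cooling to 0 °C: 165.8×4.22×38.3 = 26798 J
26798 J < 6550.8 + 230.5×336.0 = 83998.8 J, so not all ice melts; final T = 0 °C.
Heat left for melting: 26798 − 6550.8 = 20247.2 J
Mass melted = 20247.2 / 336.0 = 60.26 g
Ice remaining = 230.5 − 60.26 = 170.24 g

m_ice remaining = 170 g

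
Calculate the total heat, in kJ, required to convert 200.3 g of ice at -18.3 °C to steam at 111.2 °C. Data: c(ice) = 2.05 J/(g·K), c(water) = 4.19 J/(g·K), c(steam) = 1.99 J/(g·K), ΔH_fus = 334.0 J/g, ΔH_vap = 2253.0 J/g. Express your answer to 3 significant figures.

q = 614 kJ

q1 (heat ice -18.3→0.0 °C): 200.3 × 2.05 × 18.3 = 7514 J
q2 (melt at 0 °C): 200.3 × 334.0 = 66900 J
q3 (heat water 0.0→100.0 °C): 200.3 × 4.19 × 100.0 = 83926 J
q4 (vaporize at 100 °C): 200.3 × 2253.0 = 451276 J
q5 (heat steam 100.0→111.2 °C): 200.3 × 1.99 × 11.2 = 4464 J
Total: 7514 + 66900 + 83926 + 451276 + 4464 = 614080 J = 614 kJ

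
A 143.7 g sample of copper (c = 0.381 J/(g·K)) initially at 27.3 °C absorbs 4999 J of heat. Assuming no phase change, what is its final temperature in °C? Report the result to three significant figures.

T_f = 119 °C

ΔT = q / (m c) = 4999 / (143.7 × 0.381) = 91.31 °C
T_f = 27.3 + 91.31 = 118.61 °C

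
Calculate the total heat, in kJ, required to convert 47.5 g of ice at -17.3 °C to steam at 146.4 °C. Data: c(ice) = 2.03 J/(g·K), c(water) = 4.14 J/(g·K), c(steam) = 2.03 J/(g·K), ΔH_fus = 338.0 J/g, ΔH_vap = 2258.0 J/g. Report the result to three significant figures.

q1 (heat ice -17.3→0.0 °C): 47.5 × 2.03 × 17.3 = 1668 J
q2 (melt at 0 °C): 47.5 × 338.0 = 16055 J
q3 (heat water 0.0→100.0 °C): 47.5 × 4.14 × 100.0 = 19665 J
q4 (vaporize at 100 °C): 47.5 × 2258.0 = 107255 J
q5 (heat steam 100.0→146.4 °C): 47.5 × 2.03 × 46.4 = 4474 J
Total: 1668 + 16055 + 19665 + 107255 + 4474 = 149117 J = 149 kJ

q = 149 kJ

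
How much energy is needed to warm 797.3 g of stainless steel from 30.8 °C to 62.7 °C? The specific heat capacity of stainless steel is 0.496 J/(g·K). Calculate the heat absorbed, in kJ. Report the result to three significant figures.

q = m c ΔT = 797.3 × 0.496 × (62.7 − 30.8)
q = 797.3 × 0.496 × 31.9 = 12620 J = 12.6 kJ

q = 12.6 kJ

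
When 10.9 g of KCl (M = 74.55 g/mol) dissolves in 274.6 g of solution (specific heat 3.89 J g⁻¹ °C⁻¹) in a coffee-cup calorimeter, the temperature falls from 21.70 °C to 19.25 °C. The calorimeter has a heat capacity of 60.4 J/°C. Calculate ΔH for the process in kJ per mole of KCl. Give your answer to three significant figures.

|ΔT| = |19.25 − 21.70| = 2.45 °C
|q_surr| = (274.6 × 3.89 + 60.4) × 2.45 = 1128.594 × 2.45 = 2765 J
n(KCl) = 10.9 / 74.55 = 0.1462 mol
Temperature fell, so q_rxn = +|q_surr| = 2.765 kJ
ΔH = q_rxn / n = 18.91 kJ/mol

ΔH = 18.9 kJ/mol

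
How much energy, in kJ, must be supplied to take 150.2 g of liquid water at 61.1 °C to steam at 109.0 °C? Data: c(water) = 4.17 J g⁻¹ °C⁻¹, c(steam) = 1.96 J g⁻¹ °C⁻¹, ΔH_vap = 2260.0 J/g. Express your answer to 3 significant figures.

q = 366 kJ

q1 (heat water 61.1→100.0 °C): 150.2 × 4.17 × 38.9 = 24364 J
q2 (vaporize at 100 °C): 150.2 × 2260.0 = 339452 J
q3 (heat steam 100.0→109.0 °C): 150.2 × 1.96 × 9.0 = 2650 J
Total: 24364 + 339452 + 2650 = 366466 J = 366 kJ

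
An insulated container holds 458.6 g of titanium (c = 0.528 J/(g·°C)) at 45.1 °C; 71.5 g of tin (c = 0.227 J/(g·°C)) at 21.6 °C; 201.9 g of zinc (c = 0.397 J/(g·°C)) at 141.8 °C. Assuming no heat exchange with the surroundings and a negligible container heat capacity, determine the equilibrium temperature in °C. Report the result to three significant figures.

Σ mᵢcᵢ(T − Tᵢ) = 0  ⇒  T = Σ mᵢcᵢTᵢ / Σ mᵢcᵢ
Σ mᵢcᵢ = 458.6×0.528 + 71.5×0.227 + 201.9×0.397 = 338.5256
Σ mᵢcᵢTᵢ = 242.1408×45.1 + 16.2305×21.6 + 80.1543×141.8 = 22637
T = 22637 / 338.5256 = 66.87 °C

T_f = 66.9 °C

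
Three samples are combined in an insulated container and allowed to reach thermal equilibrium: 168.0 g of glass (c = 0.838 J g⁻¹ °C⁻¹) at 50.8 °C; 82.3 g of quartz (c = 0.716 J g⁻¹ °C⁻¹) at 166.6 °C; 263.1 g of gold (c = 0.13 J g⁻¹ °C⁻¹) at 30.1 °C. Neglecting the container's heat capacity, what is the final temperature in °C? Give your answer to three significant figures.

Σ mᵢcᵢ(T − Tᵢ) = 0  ⇒  T = Σ mᵢcᵢTᵢ / Σ mᵢcᵢ
Σ mᵢcᵢ = 168.0×0.838 + 82.3×0.716 + 263.1×0.13 = 233.9138
Σ mᵢcᵢTᵢ = 140.784×50.8 + 58.9268×166.6 + 34.203×30.1 = 17999
T = 17999 / 233.9138 = 76.947 °C

T_f = 76.9 °C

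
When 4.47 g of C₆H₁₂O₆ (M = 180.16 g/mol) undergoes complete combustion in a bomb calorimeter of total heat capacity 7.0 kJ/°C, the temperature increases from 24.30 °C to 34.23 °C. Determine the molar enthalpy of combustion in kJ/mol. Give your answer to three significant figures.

ΔH = -2800 kJ/mol

ΔT = 34.23 − 24.30 = 9.93 °C
q_cal = C_cal × ΔT = 7.0 × 9.93 = 69.51 kJ
n = 4.47 / 180.16 = 0.02481 mol
q_rxn = −q_cal = -69.51 kJ
ΔH = -69.51 / 0.02481 = -2802 kJ/mol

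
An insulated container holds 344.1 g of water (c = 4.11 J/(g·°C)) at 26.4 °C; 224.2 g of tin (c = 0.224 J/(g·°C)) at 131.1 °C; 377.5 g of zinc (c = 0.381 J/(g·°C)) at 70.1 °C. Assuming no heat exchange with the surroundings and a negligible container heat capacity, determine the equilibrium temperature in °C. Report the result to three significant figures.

Σ mᵢcᵢ(T − Tᵢ) = 0  ⇒  T = Σ mᵢcᵢTᵢ / Σ mᵢcᵢ
Σ mᵢcᵢ = 344.1×4.11 + 224.2×0.224 + 377.5×0.381 = 1608.2993
Σ mᵢcᵢTᵢ = 1414.251×26.4 + 50.2208×131.1 + 143.8275×70.1 = 54002
T = 54002 / 1608.2993 = 33.58 °C

T_f = 33.6 °C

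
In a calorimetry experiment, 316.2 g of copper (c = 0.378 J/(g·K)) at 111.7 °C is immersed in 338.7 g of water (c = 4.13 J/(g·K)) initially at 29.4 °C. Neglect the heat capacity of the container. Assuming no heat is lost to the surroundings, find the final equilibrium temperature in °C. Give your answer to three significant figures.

Heat lost by copper = heat gained by water.
(316.2)(0.378)(111.7 − T) = (338.7)(4.13)(T − 29.4)
119.5236 (111.7 − T) = 1398.831 (T − 29.4)
13351 − 119.5236 T = 1398.831 T − 41126
54477 = 1518.3546 T
T = 35.88 °C

T_f = 35.9 °C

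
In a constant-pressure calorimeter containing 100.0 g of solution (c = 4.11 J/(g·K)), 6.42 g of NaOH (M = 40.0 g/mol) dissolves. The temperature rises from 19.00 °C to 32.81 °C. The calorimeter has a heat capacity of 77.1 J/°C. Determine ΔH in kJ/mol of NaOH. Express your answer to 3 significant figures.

ΔH = -42.0 kJ/mol

|ΔT| = |32.81 − 19.00| = 13.81 °C
|q_surr| = (100.0 × 4.11 + 77.1) × 13.81 = 488.1 × 13.81 = 6741 J
n(NaOH) = 6.42 / 40.0 = 0.1605 mol
Temperature rose, so q_rxn = −|q_surr| = -6.741 kJ
ΔH = q_rxn / n = -42.00 kJ/mol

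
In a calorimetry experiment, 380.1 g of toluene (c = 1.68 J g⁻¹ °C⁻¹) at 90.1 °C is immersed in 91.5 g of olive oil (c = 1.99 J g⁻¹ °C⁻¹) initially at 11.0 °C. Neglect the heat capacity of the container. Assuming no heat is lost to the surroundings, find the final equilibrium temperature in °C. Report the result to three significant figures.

Heat lost by toluene = heat gained by olive oil.
(380.1)(1.68)(90.1 − T) = (91.5)(1.99)(T − 11.0)
638.568 (90.1 − T) = 182.085 (T − 11.0)
57535 − 638.568 T = 182.085 T − 2002.9
59537.9 = 820.653 T
T = 72.549 °C

T_f = 72.5 °C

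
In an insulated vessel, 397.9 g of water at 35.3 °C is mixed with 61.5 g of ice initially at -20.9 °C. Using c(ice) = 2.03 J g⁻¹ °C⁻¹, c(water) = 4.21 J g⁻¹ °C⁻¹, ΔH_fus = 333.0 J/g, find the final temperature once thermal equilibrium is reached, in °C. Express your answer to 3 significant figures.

T_f = 18.6 °C

Heat to bring ice to 0 °C and melt it: q₁ = 61.5×2.03×20.9 + 61.5×333.0 = 23089 J
Heat the water can supply cooling to 0 °C: 397.9×4.21×35.3 = 59133.1 J > q₁, so all ice melts.
Energy balance: 397.9×4.21×(35.3 − T) = 23089 + 61.5×4.21×(T − 0)
1675.159(35.3 − T) = 23089 + 258.915 T
59133.1 − 23089 = 1934.074 T
T = 36044.1 / 1934.074 = 18.64 °C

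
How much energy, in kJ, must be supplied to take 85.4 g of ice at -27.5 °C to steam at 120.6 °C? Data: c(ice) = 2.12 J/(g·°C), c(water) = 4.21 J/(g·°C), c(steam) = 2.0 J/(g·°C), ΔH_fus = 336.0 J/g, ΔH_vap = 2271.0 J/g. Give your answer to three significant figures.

q1 (heat ice -27.5→0.0 °C): 85.4 × 2.12 × 27.5 = 4979 J
q2 (melt at 0 °C): 85.4 × 336.0 = 28694 J
q3 (heat water 0.0→100.0 °C): 85.4 × 4.21 × 100.0 = 35953 J
q4 (vaporize at 100 °C): 85.4 × 2271.0 = 193943 J
q5 (heat steam 100.0→120.6 °C): 85.4 × 2.0 × 20.6 = 3518 J
Total: 4979 + 28694 + 35953 + 193943 + 3518 = 267087 J = 267 kJ

q = 267 kJ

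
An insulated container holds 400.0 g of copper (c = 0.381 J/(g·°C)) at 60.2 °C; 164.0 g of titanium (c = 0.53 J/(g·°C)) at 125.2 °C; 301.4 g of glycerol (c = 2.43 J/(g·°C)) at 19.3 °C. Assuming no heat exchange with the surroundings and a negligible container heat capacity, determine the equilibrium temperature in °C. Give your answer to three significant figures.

Σ mᵢcᵢ(T − Tᵢ) = 0  ⇒  T = Σ mᵢcᵢTᵢ / Σ mᵢcᵢ
Σ mᵢcᵢ = 400.0×0.381 + 164.0×0.53 + 301.4×2.43 = 971.722
Σ mᵢcᵢTᵢ = 152.4×60.2 + 86.92×125.2 + 732.402×19.3 = 34192
T = 34192 / 971.722 = 35.19 °C

T_f = 35.2 °C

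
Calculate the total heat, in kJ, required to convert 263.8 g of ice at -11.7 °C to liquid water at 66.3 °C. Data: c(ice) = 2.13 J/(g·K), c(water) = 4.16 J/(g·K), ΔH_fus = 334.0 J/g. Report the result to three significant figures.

q = 167 kJ

q1 (heat ice -11.7→0.0 °C): 263.8 × 2.13 × 11.7 = 6574 J
q2 (melt at 0 °C): 263.8 × 334.0 = 88109 J
q3 (heat water 0.0→66.3 °C): 263.8 × 4.16 × 66.3 = 72758 J
Total: 6574 + 88109 + 72758 = 167441 J = 167 kJ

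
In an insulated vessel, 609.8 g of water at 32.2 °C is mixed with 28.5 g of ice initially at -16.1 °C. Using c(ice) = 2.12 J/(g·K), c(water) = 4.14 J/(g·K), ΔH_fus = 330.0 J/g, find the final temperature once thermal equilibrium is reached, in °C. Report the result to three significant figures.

T_f = 26.8 °C

Heat to bring ice to 0 °C and melt it: q₁ = 28.5×2.12×16.1 + 28.5×330.0 = 10378 J
Heat the water can supply cooling to 0 °C: 609.8×4.14×32.2 = 81291.2 J > q₁, so all ice melts.
Energy balance: 609.8×4.14×(32.2 − T) = 10378 + 28.5×4.14×(T − 0)
2524.572(32.2 − T) = 10378 + 117.99 T
81291.2 − 10378 = 2642.562 T
T = 70913.2 / 2642.562 = 26.84 °C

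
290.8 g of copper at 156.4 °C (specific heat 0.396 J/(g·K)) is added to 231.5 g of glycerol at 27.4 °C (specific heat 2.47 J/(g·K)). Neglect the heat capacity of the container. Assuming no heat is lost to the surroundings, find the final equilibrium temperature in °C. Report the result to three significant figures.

T_f = 49.0 °C

Heat lost by copper = heat gained by glycerol.
(290.8)(0.396)(156.4 − T) = (231.5)(2.47)(T − 27.4)
115.1568 (156.4 − T) = 571.805 (T − 27.4)
18011 − 115.1568 T = 571.805 T − 15667
33678 = 686.9618 T
T = 49.02 °C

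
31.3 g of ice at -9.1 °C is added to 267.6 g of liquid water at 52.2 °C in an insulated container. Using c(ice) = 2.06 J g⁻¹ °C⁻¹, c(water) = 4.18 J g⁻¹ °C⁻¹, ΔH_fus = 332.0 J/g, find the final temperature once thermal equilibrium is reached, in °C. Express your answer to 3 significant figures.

T_f = 37.9 °C

Heat to bring ice to 0 °C and melt it: q₁ = 31.3×2.06×9.1 + 31.3×332.0 = 10978 J
Heat the water can supply cooling to 0 °C: 267.6×4.18×52.2 = 58389.2 J > q₁, so all ice melts.
Energy balance: 267.6×4.18×(52.2 − T) = 10978 + 31.3×4.18×(T − 0)
1118.568(52.2 − T) = 10978 + 130.834 T
58389.2 − 10978 = 1249.402 T
T = 47411.2 / 1249.402 = 37.947 °C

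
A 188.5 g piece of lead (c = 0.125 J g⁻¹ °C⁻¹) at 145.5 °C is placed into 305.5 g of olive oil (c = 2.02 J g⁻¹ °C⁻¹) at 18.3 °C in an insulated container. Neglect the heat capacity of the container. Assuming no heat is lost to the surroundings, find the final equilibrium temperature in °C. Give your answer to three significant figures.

T_f = 23.0 °C

Heat lost by lead = heat gained by olive oil.
(188.5)(0.125)(145.5 − T) = (305.5)(2.02)(T − 18.3)
23.5625 (145.5 − T) = 617.11 (T − 18.3)
3428.3 − 23.5625 T = 617.11 T − 11293
14721.3 = 640.6725 T
T = 22.98 °C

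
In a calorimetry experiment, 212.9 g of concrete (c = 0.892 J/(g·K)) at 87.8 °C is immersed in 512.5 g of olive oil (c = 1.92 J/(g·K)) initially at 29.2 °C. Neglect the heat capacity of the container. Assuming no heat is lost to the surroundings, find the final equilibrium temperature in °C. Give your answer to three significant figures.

Heat lost by concrete = heat gained by olive oil.
(212.9)(0.892)(87.8 − T) = (512.5)(1.92)(T − 29.2)
189.9068 (87.8 − T) = 984 (T − 29.2)
16674 − 189.9068 T = 984 T − 28733
45407 = 1173.9068 T
T = 38.68 °C

T_f = 38.7 °C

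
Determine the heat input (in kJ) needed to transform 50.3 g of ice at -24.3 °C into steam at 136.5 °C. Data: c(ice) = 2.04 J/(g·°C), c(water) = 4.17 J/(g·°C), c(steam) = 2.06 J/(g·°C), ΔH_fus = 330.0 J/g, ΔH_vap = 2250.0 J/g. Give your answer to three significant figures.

q = 157 kJ

q1 (heat ice -24.3→0.0 °C): 50.3 × 2.04 × 24.3 = 2493 J
q2 (melt at 0 °C): 50.3 × 330.0 = 16599 J
q3 (heat water 0.0→100.0 °C): 50.3 × 4.17 × 100.0 = 20975 J
q4 (vaporize at 100 °C): 50.3 × 2250.0 = 113175 J
q5 (heat steam 100.0→136.5 °C): 50.3 × 2.06 × 36.5 = 3782 J
Total: 2493 + 16599 + 20975 + 113175 + 3782 = 157024 J = 157 kJ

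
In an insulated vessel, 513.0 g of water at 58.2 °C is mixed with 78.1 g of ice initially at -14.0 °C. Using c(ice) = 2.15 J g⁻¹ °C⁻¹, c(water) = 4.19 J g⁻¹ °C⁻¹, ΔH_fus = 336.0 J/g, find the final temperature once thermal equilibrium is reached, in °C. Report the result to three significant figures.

T_f = 39.0 °C

Heat to bring ice to 0 °C and melt it: q₁ = 78.1×2.15×14.0 + 78.1×336.0 = 28592 J
Heat the water can supply cooling to 0 °C: 513.0×4.19×58.2 = 125099 J > q₁, so all ice melts.
Energy balance: 513.0×4.19×(58.2 − T) = 28592 + 78.1×4.19×(T − 0)
2149.47(58.2 − T) = 28592 + 327.239 T
125099 − 28592 = 2476.709 T
T = 96507 / 2476.709 = 38.97 °C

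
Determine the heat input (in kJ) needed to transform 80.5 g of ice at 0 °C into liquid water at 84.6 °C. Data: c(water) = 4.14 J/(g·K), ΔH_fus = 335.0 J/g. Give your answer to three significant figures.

q1 (melt at 0 °C): 80.5 × 335.0 = 26968 J
q2 (heat water 0.0→84.6 °C): 80.5 × 4.14 × 84.6 = 28195 J
Total: 26968 + 28195 = 55163 J = 55.2 kJ

q = 55.2 kJ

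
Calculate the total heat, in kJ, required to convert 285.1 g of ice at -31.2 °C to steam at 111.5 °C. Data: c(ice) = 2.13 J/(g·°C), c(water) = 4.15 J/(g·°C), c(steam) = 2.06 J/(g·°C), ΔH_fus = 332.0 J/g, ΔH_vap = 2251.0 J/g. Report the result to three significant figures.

q = 880 kJ

q1 (heat ice -31.2→0.0 °C): 285.1 × 2.13 × 31.2 = 18947 J
q2 (melt at 0 °C): 285.1 × 332.0 = 94653 J
q3 (heat water 0.0→100.0 °C): 285.1 × 4.15 × 100.0 = 118317 J
q4 (vaporize at 100 °C): 285.1 × 2251.0 = 641760 J
q5 (heat steam 100.0→111.5 °C): 285.1 × 2.06 × 11.5 = 6754 J
Total: 18947 + 94653 + 118317 + 641760 + 6754 = 880431 J = 880 kJ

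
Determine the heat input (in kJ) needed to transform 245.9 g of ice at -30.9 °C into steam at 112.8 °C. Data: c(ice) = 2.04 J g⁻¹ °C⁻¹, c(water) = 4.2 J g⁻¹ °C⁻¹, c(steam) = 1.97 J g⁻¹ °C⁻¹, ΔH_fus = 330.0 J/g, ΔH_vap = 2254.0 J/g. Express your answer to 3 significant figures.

q = 760 kJ

q1 (heat ice -30.9→0.0 °C): 245.9 × 2.04 × 30.9 = 15501 J
q2 (melt at 0 °C): 245.9 × 330.0 = 81147 J
q3 (heat water 0.0→100.0 °C): 245.9 × 4.2 × 100.0 = 103278 J
q4 (vaporize at 100 °C): 245.9 × 2254.0 = 554259 J
q5 (heat steam 100.0→112.8 °C): 245.9 × 1.97 × 12.8 = 6201 J
Total: 15501 + 81147 + 103278 + 554259 + 6201 = 760386 J = 760 kJ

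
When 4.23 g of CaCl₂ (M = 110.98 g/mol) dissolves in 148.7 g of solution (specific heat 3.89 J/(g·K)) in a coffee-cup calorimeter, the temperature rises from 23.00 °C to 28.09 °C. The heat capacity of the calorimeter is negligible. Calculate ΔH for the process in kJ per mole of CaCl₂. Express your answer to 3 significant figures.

|ΔT| = |28.09 − 23.00| = 5.09 °C
|q_surr| = (148.7 × 3.89) × 5.09 = 578.443 × 5.09 = 2944.3 J
n(CaCl₂) = 4.23 / 110.98 = 0.038115 mol
Temperature rose, so q_rxn = −|q_surr| = -2.9443 kJ
ΔH = q_rxn / n = -77.248 kJ/mol

ΔH = -77.2 kJ/mol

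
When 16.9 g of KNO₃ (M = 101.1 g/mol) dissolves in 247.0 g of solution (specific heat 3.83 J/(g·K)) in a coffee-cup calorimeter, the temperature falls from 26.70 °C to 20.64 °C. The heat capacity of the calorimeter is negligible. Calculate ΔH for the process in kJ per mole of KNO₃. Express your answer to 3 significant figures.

|ΔT| = |20.64 − 26.70| = 6.06 °C
|q_surr| = (247.0 × 3.83) × 6.06 = 946.01 × 6.06 = 5733 J
n(KNO₃) = 16.9 / 101.1 = 0.1672 mol
Temperature fell, so q_rxn = +|q_surr| = 5.733 kJ
ΔH = q_rxn / n = 34.29 kJ/mol

ΔH = 34.3 kJ/mol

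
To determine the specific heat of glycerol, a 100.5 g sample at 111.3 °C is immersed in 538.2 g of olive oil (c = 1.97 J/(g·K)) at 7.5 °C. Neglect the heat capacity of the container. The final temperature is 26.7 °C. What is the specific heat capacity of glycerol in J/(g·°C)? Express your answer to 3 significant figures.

c = 2.39 J/(g·°C)

q_gained = (538.2 × 1.97) × (26.7 − 7.5) = 20360 J
q_lost = 100.5 × c × (111.3 − 26.7) = 8502.3 c
Set equal: c = 20360 / 8502.3 = 2.39 J/(g·°C)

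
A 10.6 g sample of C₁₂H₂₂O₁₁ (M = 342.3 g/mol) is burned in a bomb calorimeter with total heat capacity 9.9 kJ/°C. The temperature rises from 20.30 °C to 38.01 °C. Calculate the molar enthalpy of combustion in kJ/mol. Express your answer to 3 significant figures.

ΔH = -5660 kJ/mol

ΔT = 38.01 − 20.30 = 17.71 °C
q_cal = C_cal × ΔT = 9.9 × 17.71 = 175.329 kJ
n = 10.6 / 342.3 = 0.03097 mol
q_rxn = −q_cal = -175.329 kJ
ΔH = -175.329 / 0.03097 = -5661 kJ/mol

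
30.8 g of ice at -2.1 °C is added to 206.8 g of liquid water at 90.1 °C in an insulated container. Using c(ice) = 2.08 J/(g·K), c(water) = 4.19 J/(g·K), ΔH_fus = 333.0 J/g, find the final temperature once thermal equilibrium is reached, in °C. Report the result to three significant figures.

T_f = 68.0 °C

Heat to bring ice to 0 °C and melt it: q₁ = 30.8×2.08×2.1 + 30.8×333.0 = 10391 J
Heat the water can supply cooling to 0 °C: 206.8×4.19×90.1 = 78070.9 J > q₁, so all ice melts.
Energy balance: 206.8×4.19×(90.1 − T) = 10391 + 30.8×4.19×(T − 0)
866.492(90.1 − T) = 10391 + 129.052 T
78070.9 − 10391 = 995.544 T
T = 67679.9 / 995.544 = 67.98 °C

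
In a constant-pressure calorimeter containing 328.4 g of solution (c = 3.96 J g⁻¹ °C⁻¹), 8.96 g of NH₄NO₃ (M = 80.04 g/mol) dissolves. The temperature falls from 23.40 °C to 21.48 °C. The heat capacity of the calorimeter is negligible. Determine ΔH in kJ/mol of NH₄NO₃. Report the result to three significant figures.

ΔH = 22.3 kJ/mol

|ΔT| = |21.48 − 23.40| = 1.92 °C
|q_surr| = (328.4 × 3.96) × 1.92 = 1300.464 × 1.92 = 2497 J
n(NH₄NO₃) = 8.96 / 80.04 = 0.1119 mol
Temperature fell, so q_rxn = +|q_surr| = 2.497 kJ
ΔH = q_rxn / n = 22.31 kJ/mol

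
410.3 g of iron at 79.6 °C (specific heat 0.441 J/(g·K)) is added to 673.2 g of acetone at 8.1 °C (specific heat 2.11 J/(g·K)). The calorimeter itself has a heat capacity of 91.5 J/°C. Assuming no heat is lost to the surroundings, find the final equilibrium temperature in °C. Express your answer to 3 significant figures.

T_f = 15.7 °C

Heat lost by iron = heat gained by acetone + calorimeter.
(410.3)(0.441)(79.6 − T) = [(673.2)(2.11) + 91.5](T − 8.1)
180.9423 (79.6 − T) = 1511.952 (T − 8.1)
14403 − 180.9423 T = 1511.952 T − 12247
26650 = 1692.8943 T
T = 15.74 °C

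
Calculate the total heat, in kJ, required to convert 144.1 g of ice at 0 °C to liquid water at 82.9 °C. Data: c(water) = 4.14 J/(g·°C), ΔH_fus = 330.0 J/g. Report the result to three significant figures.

q1 (melt at 0 °C): 144.1 × 330.0 = 47553 J
q2 (heat water 0.0→82.9 °C): 144.1 × 4.14 × 82.9 = 49456 J
Total: 47553 + 49456 = 97009 J = 97.0 kJ

q = 97.0 kJ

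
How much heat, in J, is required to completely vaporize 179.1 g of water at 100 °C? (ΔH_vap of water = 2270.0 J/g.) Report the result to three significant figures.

q = m × ΔH_vap = 179.1 × 2270.0 = 406600 J

q = 407000 J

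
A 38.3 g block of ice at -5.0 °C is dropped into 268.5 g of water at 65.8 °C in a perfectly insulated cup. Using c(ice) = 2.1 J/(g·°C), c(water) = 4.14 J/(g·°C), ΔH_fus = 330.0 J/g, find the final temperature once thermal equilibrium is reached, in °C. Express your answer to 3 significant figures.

T_f = 47.3 °C

Heat to bring ice to 0 °C and melt it: q₁ = 38.3×2.1×5.0 + 38.3×330.0 = 13041 J
Heat the water can supply cooling to 0 °C: 268.5×4.14×65.8 = 73142.6 J > q₁, so all ice melts.
Energy balance: 268.5×4.14×(65.8 − T) = 13041 + 38.3×4.14×(T − 0)
1111.59(65.8 − T) = 13041 + 158.562 T
73142.6 − 13041 = 1270.152 T
T = 60101.6 / 1270.152 = 47.32 °C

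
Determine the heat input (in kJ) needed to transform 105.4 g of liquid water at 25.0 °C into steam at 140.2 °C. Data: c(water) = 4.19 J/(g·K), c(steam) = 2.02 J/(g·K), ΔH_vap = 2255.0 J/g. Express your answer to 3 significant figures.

q = 279 kJ

q1 (heat water 25.0→100.0 °C): 105.4 × 4.19 × 75.0 = 33122 J
q2 (vaporize at 100 °C): 105.4 × 2255.0 = 237677 J
q3 (heat steam 100.0→140.2 °C): 105.4 × 2.02 × 40.2 = 8559 J
Total: 33122 + 237677 + 8559 = 279358 J = 279 kJ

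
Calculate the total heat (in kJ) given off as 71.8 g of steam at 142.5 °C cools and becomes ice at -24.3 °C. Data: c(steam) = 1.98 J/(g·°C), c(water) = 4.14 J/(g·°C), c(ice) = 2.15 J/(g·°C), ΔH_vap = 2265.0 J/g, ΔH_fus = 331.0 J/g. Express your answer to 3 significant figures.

q1 (cool steam 142.5→100 °C): 71.8 × 1.98 × 42.5 = 6042 J
q2 (condense at 100 °C): 71.8 × 2265.0 = 162627 J
q3 (cool water 100→0 °C): 71.8 × 4.14 × 100.0 = 29725 J
q4 (freeze at 0 °C): 71.8 × 331.0 = 23766 J
q5 (cool ice 0→-24.3 °C): 71.8 × 2.15 × 24.3 = 3751 J
Total: 6042 + 162627 + 29725 + 23766 + 3751 = 225911 J = 226 kJ

q = 226 kJ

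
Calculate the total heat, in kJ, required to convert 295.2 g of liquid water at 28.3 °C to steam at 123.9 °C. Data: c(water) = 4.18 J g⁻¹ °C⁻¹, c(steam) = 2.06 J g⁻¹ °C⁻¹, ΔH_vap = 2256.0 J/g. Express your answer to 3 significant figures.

q = 769 kJ

q1 (heat water 28.3→100.0 °C): 295.2 × 4.18 × 71.7 = 88473 J
q2 (vaporize at 100 °C): 295.2 × 2256.0 = 665971 J
q3 (heat steam 100.0→123.9 °C): 295.2 × 2.06 × 23.9 = 14534 J
Total: 88473 + 665971 + 14534 = 768978 J = 769 kJ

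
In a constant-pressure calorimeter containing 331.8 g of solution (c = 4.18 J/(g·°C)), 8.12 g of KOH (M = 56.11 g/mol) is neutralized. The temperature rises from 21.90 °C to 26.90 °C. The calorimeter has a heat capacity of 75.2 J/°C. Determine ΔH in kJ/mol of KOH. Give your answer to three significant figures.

ΔH = -50.5 kJ/mol

|ΔT| = |26.90 − 21.90| = 5.00 °C
|q_surr| = (331.8 × 4.18 + 75.2) × 5.00 = 1462.124 × 5.00 = 7311 J
n(KOH) = 8.12 / 56.11 = 0.1447 mol
Temperature rose, so q_rxn = −|q_surr| = -7.311 kJ
ΔH = q_rxn / n = -50.53 kJ/mol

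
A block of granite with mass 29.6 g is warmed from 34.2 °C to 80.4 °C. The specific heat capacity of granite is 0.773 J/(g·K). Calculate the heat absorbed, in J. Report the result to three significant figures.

q = m c ΔT = 29.6 × 0.773 × (80.4 − 34.2)
q = 29.6 × 0.773 × 46.2 = 1057 J

q = 1060 J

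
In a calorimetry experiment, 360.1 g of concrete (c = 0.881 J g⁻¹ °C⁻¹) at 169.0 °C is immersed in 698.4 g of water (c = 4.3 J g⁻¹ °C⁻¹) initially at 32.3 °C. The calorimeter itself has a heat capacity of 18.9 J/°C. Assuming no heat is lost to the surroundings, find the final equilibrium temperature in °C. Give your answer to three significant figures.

T_f = 45.3 °C

Heat lost by concrete = heat gained by water + calorimeter.
(360.1)(0.881)(169.0 − T) = [(698.4)(4.3) + 18.9](T − 32.3)
317.2481 (169.0 − T) = 3022.02 (T − 32.3)
53615 − 317.2481 T = 3022.02 T − 97611
151226 = 3339.2681 T
T = 45.29 °C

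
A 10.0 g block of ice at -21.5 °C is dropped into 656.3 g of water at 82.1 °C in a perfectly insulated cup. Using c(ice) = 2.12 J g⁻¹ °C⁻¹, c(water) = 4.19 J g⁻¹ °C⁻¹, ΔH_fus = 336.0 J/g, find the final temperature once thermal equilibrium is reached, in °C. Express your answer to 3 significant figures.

T_f = 79.5 °C

Heat to bring ice to 0 °C and melt it: q₁ = 10.0×2.12×21.5 + 10.0×336.0 = 3815.8 J
Heat the water can supply cooling to 0 °C: 656.3×4.19×82.1 = 225767 J > q₁, so all ice melts.
Energy balance: 656.3×4.19×(82.1 − T) = 3815.8 + 10.0×4.19×(T − 0)
2749.897(82.1 − T) = 3815.8 + 41.9 T
225767 − 3815.8 = 2791.797 T
T = 221951.2 / 2791.797 = 79.50 °C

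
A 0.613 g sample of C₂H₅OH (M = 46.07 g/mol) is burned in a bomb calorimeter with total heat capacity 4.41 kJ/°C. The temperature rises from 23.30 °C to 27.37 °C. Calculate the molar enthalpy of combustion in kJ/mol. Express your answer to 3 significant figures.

ΔH = -1350 kJ/mol

ΔT = 27.37 − 23.30 = 4.07 °C
q_cal = C_cal × ΔT = 4.41 × 4.07 = 17.9487 kJ
n = 0.613 / 46.07 = 0.01331 mol
q_rxn = −q_cal = -17.9487 kJ
ΔH = -17.9487 / 0.01331 = -1349 kJ/mol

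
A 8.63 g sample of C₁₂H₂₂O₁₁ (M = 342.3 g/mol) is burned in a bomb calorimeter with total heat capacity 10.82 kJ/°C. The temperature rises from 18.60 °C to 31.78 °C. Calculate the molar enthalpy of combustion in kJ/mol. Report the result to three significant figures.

ΔH = -5660 kJ/mol

ΔT = 31.78 − 18.60 = 13.18 °C
q_cal = C_cal × ΔT = 10.82 × 13.18 = 142.6076 kJ
n = 8.63 / 342.3 = 0.02521 mol
q_rxn = −q_cal = -142.6076 kJ
ΔH = -142.6076 / 0.02521 = -5657 kJ/mol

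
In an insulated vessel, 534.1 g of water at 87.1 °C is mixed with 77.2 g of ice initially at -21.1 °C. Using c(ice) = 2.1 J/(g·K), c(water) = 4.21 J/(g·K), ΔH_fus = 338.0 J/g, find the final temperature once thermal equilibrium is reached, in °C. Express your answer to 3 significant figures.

T_f = 64.6 °C

Heat to bring ice to 0 °C and melt it: q₁ = 77.2×2.1×21.1 + 77.2×338.0 = 29514 J
Heat the water can supply cooling to 0 °C: 534.1×4.21×87.1 = 195850 J > q₁, so all ice melts.
Energy balance: 534.1×4.21×(87.1 − T) = 29514 + 77.2×4.21×(T − 0)
2248.561(87.1 − T) = 29514 + 325.012 T
195850 − 29514 = 2573.573 T
T = 166336 / 2573.573 = 64.63 °C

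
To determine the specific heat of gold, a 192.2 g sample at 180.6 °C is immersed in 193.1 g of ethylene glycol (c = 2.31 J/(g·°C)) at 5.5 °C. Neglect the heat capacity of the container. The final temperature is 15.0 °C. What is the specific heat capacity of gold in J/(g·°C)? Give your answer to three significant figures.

q_gained = (193.1 × 2.31) × (15.0 − 5.5) = 4238 J
q_lost = 192.2 × c × (180.6 − 15.0) = 31828.32 c
Set equal: c = 4238 / 31828.32 = 0.133 J/(g·°C)

c = 0.133 J/(g·°C)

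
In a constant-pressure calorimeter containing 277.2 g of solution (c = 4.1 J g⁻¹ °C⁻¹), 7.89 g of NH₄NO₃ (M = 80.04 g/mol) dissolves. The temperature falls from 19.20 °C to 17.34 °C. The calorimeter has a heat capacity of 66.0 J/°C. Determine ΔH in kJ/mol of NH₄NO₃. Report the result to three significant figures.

ΔH = 22.7 kJ/mol

|ΔT| = |17.34 − 19.20| = 1.86 °C
|q_surr| = (277.2 × 4.1 + 66.0) × 1.86 = 1202.52 × 1.86 = 2237 J
n(NH₄NO₃) = 7.89 / 80.04 = 0.09858 mol
Temperature fell, so q_rxn = +|q_surr| = 2.237 kJ
ΔH = q_rxn / n = 22.69 kJ/mol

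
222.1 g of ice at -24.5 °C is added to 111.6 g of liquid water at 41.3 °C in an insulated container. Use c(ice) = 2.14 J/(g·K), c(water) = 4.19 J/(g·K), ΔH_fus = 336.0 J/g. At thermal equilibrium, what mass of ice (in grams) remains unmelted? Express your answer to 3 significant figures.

m_ice remaining = 199 g

Heat to warm all ice to 0 °C: 222.1×2.14×24.5 = 11645 J
Heat released by water cooling to 0 °C: 111.6×4.19×41.3 = 19312 J
19312 J < 11645 + 222.1×336.0 = 86270.6 J, so not all ice melts; final T = 0 °C.
Heat left for melting: 19312 − 11645 = 7667 J
Mass melted = 7667 / 336.0 = 22.82 g
Ice remaining = 222.1 − 22.82 = 199.28 g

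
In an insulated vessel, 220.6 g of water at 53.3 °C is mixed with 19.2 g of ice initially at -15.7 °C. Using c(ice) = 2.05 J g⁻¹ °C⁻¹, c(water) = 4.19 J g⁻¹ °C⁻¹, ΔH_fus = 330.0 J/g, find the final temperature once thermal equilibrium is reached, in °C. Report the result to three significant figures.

T_f = 42.1 °C

Heat to bring ice to 0 °C and melt it: q₁ = 19.2×2.05×15.7 + 19.2×330.0 = 6954.0 J
Heat the water can supply cooling to 0 °C: 220.6×4.19×53.3 = 49265.9 J > q₁, so all ice melts.
Energy balance: 220.6×4.19×(53.3 − T) = 6954.0 + 19.2×4.19×(T − 0)
924.314(53.3 − T) = 6954.0 + 80.448 T
49265.9 − 6954.0 = 1004.762 T
T = 42311.9 / 1004.762 = 42.11 °C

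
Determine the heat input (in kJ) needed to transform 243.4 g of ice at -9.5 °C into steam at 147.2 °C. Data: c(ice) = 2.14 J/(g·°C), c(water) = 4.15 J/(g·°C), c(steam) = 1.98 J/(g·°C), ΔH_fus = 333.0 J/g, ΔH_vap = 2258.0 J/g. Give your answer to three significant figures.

q = 759 kJ

q1 (heat ice -9.5→0.0 °C): 243.4 × 2.14 × 9.5 = 4948 J
q2 (melt at 0 °C): 243.4 × 333.0 = 81052 J
q3 (heat water 0.0→100.0 °C): 243.4 × 4.15 × 100.0 = 101011 J
q4 (vaporize at 100 °C): 243.4 × 2258.0 = 549597 J
q5 (heat steam 100.0→147.2 °C): 243.4 × 1.98 × 47.2 = 22747 J
Total: 4948 + 81052 + 101011 + 549597 + 22747 = 759355 J = 759 kJ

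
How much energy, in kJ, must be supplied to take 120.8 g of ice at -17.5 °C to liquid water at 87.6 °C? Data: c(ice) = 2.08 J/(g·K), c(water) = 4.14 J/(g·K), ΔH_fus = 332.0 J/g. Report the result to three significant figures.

q1 (heat ice -17.5→0.0 °C): 120.8 × 2.08 × 17.5 = 4397 J
q2 (melt at 0 °C): 120.8 × 332.0 = 40106 J
q3 (heat water 0.0→87.6 °C): 120.8 × 4.14 × 87.6 = 43810 J
Total: 4397 + 40106 + 43810 = 88313 J = 88.3 kJ

q = 88.3 kJ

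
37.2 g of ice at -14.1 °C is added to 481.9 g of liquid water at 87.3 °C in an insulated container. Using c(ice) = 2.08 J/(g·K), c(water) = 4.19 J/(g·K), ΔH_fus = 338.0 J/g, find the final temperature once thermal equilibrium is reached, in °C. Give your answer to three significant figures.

T_f = 74.8 °C

Heat to bring ice to 0 °C and melt it: q₁ = 37.2×2.08×14.1 + 37.2×338.0 = 13665 J
Heat the water can supply cooling to 0 °C: 481.9×4.19×87.3 = 176273 J > q₁, so all ice melts.
Energy balance: 481.9×4.19×(87.3 − T) = 13665 + 37.2×4.19×(T − 0)
2019.161(87.3 − T) = 13665 + 155.868 T
176273 − 13665 = 2175.029 T
T = 162608 / 2175.029 = 74.76 °C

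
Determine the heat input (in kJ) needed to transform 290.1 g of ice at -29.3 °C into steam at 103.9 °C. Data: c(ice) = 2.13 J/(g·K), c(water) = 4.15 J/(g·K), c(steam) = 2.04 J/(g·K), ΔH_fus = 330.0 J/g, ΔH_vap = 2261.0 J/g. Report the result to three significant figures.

q1 (heat ice -29.3→0.0 °C): 290.1 × 2.13 × 29.3 = 18105 J
q2 (melt at 0 °C): 290.1 × 330.0 = 95733 J
q3 (heat water 0.0→100.0 °C): 290.1 × 4.15 × 100.0 = 120392 J
q4 (vaporize at 100 °C): 290.1 × 2261.0 = 655916 J
q5 (heat steam 100.0→103.9 °C): 290.1 × 2.04 × 3.9 = 2308 J
Total: 18105 + 95733 + 120392 + 655916 + 2308 = 892454 J = 892 kJ

q = 892 kJ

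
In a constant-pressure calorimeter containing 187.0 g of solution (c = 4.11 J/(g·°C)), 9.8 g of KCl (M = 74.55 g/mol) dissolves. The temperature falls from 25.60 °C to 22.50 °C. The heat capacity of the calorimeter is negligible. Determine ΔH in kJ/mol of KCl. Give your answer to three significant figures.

ΔH = 18.1 kJ/mol

|ΔT| = |22.50 − 25.60| = 3.10 °C
|q_surr| = (187.0 × 4.11) × 3.10 = 768.57 × 3.10 = 2383 J
n(KCl) = 9.8 / 74.55 = 0.1315 mol
Temperature fell, so q_rxn = +|q_surr| = 2.383 kJ
ΔH = q_rxn / n = 18.12 kJ/mol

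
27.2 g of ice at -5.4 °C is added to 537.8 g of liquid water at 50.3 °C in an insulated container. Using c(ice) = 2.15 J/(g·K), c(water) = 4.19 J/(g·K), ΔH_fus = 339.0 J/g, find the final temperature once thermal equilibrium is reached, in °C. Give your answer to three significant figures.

T_f = 43.9 °C

Heat to bring ice to 0 °C and melt it: q₁ = 27.2×2.15×5.4 + 27.2×339.0 = 9536.6 J
Heat the water can supply cooling to 0 °C: 537.8×4.19×50.3 = 113345 J > q₁, so all ice melts.
Energy balance: 537.8×4.19×(50.3 − T) = 9536.6 + 27.2×4.19×(T − 0)
2253.382(50.3 − T) = 9536.6 + 113.968 T
113345 − 9536.6 = 2367.350 T
T = 103808.4 / 2367.350 = 43.85 °C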